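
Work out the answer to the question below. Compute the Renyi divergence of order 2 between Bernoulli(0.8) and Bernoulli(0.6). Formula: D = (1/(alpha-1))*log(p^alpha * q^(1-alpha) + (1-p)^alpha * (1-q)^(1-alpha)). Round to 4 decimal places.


Renyi divergence of order alpha between Bernoulli distributions:
D = (1/(alpha-1))*log(p^alpha * q^(1-alpha) + (1-p)^alpha * (1-q)^(1-alpha)).
alpha = 2, p = 0.8, q = 0.6.
p^alpha * q^(1-alpha) = 0.8^2 * 0.6^-1 = 1.066667.
(1-p)^alpha * (1-q)^(1-alpha) = 0.2^2 * 0.4^-1 = 0.1.
sum = 1.066667 + 0.1 = 1.166667.
D = (1/1)*log(1.166667) = 0.1542

0.1542


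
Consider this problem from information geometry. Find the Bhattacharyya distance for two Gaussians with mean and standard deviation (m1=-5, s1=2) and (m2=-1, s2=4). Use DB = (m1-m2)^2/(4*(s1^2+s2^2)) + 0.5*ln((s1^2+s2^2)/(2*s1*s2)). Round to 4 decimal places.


Bhattacharyya distance between two Gaussians:
DB = (m1-m2)^2/(4*(s1^2+s2^2)) + (1/2)*ln((s1^2+s2^2)/(2*s1*s2)).
(m1-m2)^2 = (-4)^2 = 16.
s1^2+s2^2 = 4 + 16 = 20.
term1 = 16/80 = 0.2.
term2 = 0.5*ln(20/16.0) = 0.111572.
DB = 0.2 + 0.111572 = 0.3116

0.3116


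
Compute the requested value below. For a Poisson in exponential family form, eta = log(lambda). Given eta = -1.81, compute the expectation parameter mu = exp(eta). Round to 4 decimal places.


Expectation parameter for Poisson exponential family:
mu = exp(eta).
eta = -1.81.
mu = exp(-1.81) = 0.1637

0.1637


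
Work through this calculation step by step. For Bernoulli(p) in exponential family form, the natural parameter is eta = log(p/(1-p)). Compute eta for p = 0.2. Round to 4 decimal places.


Natural parameter for Bernoulli: eta = log(p/(1-p)).
p = 0.2, 1-p = 0.8.
p/(1-p) = 0.25.
eta = log(0.25) = -1.3863

-1.3863


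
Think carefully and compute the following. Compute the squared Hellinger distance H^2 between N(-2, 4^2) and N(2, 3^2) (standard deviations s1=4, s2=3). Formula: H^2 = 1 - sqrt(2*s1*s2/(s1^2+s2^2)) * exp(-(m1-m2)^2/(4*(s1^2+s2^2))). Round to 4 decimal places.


Squared Hellinger distance for Gaussians:
H^2 = 1 - sqrt(2*s1*s2/(s1^2+s2^2)) * exp(-(m1-m2)^2/(4*(s1^2+s2^2))).
s1^2 = 16, s2^2 = 9, s1^2+s2^2 = 25.
sqrt(2*4*3/(25)) = 0.979796.
(m1-m2)^2 = (-4)^2 = 16.
exp(-16/(4*25)) = exp(-0.16) = 0.852144.
H^2 = 1 - 0.979796*0.852144 = 0.1651

0.1651


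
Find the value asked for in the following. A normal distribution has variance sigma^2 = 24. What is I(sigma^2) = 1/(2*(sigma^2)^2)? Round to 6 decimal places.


Fisher information for variance: I(sigma^2) = 1/(2*sigma^4).
sigma^2 = 24, so sigma^4 = 576.
I = 1/(2*576) = 1/1152 = 0.000868

0.000868


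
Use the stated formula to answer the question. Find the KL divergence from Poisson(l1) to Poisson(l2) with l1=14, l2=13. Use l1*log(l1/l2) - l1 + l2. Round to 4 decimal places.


KL divergence for Poisson:
KL = l1*log(l1/l2) - l1 + l2.
l1 = 14, l2 = 13.
log(14/13) = 0.074108.
l1*log(l1/l2) = 14 * 0.074108 = 1.037512.
KL = 1.037512 - 14 + 13 = 0.0375

0.0375


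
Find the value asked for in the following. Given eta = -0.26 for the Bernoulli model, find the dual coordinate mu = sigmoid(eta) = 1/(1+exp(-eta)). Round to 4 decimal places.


Dual coordinate (expectation parameter) for Bernoulli:
mu = 1/(1+exp(-eta)).
eta = -0.26.
exp(-eta) = exp(0.26) = 1.29693.
mu = 1/(1+1.29693) = 0.4354

0.4354


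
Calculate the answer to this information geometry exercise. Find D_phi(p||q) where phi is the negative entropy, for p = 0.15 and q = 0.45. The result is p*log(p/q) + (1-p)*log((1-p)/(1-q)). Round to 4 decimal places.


Bregman divergence with negative entropy generator:
D = p*log(p/q) + (1-p)*log((1-p)/(1-q)).
p = 0.15, q = 0.45.
p*log(p/q) = 0.15*log(0.15/0.45) = -0.164792.
(1-p)*log((1-p)/(1-q)) = 0.85*log(0.85/0.55) = 0.37002.
D = -0.164792 + 0.37002 = 0.2052

0.2052


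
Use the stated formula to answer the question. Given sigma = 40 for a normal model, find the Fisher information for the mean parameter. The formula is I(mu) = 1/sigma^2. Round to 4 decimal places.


The Fisher information for the mean of a normal distribution is I(mu) = 1/sigma^2.
sigma = 40, so sigma^2 = 1600.
I(mu) = 1/1600 = 0.0006

0.0006


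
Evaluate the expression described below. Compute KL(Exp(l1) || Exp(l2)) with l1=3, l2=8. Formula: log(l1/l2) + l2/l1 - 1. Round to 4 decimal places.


KL divergence for exponential family:
KL = log(l1/l2) + l2/l1 - 1.
log(3/8) = -0.980829.
8/3 = 2.666667.
KL = -0.980829 + 2.666667 - 1 = 0.6858

0.6858


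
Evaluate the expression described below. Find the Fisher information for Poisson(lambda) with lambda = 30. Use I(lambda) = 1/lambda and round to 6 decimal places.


Fisher information for Poisson: I(lambda) = 1/lambda.
lambda = 30.
I(lambda) = 1/30 = 0.033333

0.033333


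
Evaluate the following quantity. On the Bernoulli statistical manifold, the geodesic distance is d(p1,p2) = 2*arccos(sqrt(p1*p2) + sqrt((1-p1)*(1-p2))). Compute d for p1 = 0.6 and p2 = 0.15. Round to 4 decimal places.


Geodesic distance on Bernoulli manifold:
d(p1,p2) = 2*arccos(sqrt(p1*p2) + sqrt((1-p1)*(1-p2))).
sqrt(p1*p2) = sqrt(0.6*0.15) = 0.3.
sqrt((1-p1)*(1-p2)) = sqrt(0.4*0.85) = 0.583095.
arg = 0.3 + 0.583095 = 0.883095.
d = 2*arccos(0.883095) = 0.9768

0.9768


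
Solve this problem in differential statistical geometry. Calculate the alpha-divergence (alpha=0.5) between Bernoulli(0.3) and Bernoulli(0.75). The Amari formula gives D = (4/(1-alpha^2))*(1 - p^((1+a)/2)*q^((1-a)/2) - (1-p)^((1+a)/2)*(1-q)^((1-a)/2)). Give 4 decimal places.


Amari alpha-divergence:
D = (4/(1-alpha^2))*(1 - p^((1+a)/2)*q^((1-a)/2) - (1-p)^((1+a)/2)*(1-q)^((1-a)/2)).
alpha = 0.5, p = 0.3, q = 0.75.
e1 = (1+alpha)/2 = 0.75, e2 = (1-alpha)/2 = 0.25.
t1 = p^e1 * q^e2 = 0.3^0.75 * 0.75^0.25 = 0.37723.
t2 = (1-p)^e1 * (1-q)^e2 = 0.7^0.75 * 0.25^0.25 = 0.541139.
4/(1-alpha^2) = 5.333333.
D = 5.333333*(1 - 0.37723 - 0.541139) = 0.4354

0.4354


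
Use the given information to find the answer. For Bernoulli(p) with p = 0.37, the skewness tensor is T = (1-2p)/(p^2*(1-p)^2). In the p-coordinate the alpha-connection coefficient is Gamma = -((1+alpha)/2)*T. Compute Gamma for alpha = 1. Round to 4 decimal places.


Skewness (Amari-Chentsov) tensor: T = (1-2p)/(p^2*(1-p)^2).
p = 0.37, 1-2p = 0.26, p^2 = 0.1369, (1-p)^2 = 0.3969.
T = 0.26/(0.1369 * 0.3969) = 4.785076.
In the p-coordinate, Gamma^(alpha) = Gamma^(0) - (alpha/2)*T with Gamma^(0) = (1/2)*g'(p) = -T/2,
so Gamma^(alpha) = -((1+alpha)/2)*T.
alpha = 1, -(1+alpha)/2 = -1.0.
Gamma = -1.0 * 4.785076 = -4.7851

-4.7851


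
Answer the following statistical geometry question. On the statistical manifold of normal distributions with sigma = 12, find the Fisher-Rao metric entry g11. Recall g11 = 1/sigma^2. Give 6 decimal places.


For the 2-parameter normal family, the Fisher metric has:
  g11 = 1/sigma^2, g22 = 2/sigma^2.
sigma = 12, sigma^2 = 144.
g11 = 0.006944

0.006944


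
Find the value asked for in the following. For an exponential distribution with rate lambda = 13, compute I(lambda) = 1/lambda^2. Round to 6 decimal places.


Fisher information for exponential: I(lambda) = 1/lambda^2.
lambda = 13, lambda^2 = 169.
I = 1/169 = 0.005917

0.005917


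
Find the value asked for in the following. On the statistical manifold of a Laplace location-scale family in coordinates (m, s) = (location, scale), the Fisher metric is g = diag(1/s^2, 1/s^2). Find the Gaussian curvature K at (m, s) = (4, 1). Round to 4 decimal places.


The metric has the form g = (A dm^2 + B ds^2)/s^2 with A = 1, B = 1.
Substitute u = sqrt(A/B)*m: g = B*(du^2 + ds^2)/s^2, i.e. B times the
Poincare upper half-plane metric, which has constant Gaussian curvature -1.
Scaling a 2D metric by a constant c divides the Gaussian curvature by c,
so K = -1/B = -1/(1) = -1.0000 everywhere (the point (m, s) = (4, 1) is irrelevant:
the curvature is constant).
The requested Gaussian curvature is K = -1.0000.

-1.0000


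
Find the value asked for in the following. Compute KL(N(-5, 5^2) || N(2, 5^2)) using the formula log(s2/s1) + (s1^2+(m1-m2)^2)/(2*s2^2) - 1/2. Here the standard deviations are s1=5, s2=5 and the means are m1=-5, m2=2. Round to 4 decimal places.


KL divergence between normal distributions:
KL = log(s2/s1) + (s1^2 + (m1-m2)^2)/(2*s2^2) - 1/2.
log(5/5) = 0.0.
(5^2 + (-5-2)^2)/(2*5^2) = (25 + 49)/50 = 1.48.
KL = 0.0 + 1.48 - 0.5 = 0.9800

0.9800


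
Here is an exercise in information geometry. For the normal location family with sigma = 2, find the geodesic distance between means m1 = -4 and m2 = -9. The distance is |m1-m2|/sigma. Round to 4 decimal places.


On the fixed-variance normal subfamily, geodesic distance = |m1-m2|/sigma.
|-4 - -9| = 5.
sigma = 2.
d = 5/2 = 2.5000

2.5000


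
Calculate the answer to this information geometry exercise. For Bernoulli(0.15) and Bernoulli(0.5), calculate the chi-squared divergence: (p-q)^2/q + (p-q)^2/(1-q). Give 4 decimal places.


Chi-squared divergence between Bernoulli distributions:
chi^2 = (p-q)^2/q + (p-q)^2/(1-q).
p = 0.15, q = 0.5, p-q = -0.35.
(p-q)^2 = 0.1225.
term1 = 0.1225/0.5 = 0.245.
term2 = 0.1225/0.5 = 0.245.
chi^2 = 0.245 + 0.245 = 0.4900

0.4900


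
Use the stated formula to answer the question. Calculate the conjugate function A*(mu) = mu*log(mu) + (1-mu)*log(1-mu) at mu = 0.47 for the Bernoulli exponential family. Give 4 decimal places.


Legendre transform for Bernoulli:
A*(mu) = mu*log(mu) + (1-mu)*log(1-mu).
mu = 0.47, 1-mu = 0.53.
mu*log(mu) = 0.47*log(0.47) = -0.354861.
(1-mu)*log(1-mu) = 0.53*log(0.53) = -0.336485.
A* = -0.354861 + -0.336485 = -0.6913

-0.6913


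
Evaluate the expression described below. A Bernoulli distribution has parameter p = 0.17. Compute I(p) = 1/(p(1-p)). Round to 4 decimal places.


For Bernoulli(p), Fisher information is I(p) = 1/(p*(1-p)).
p = 0.17, 1-p = 0.83.
p*(1-p) = 0.1411.
I(p) = 1/0.1411 = 7.0872

7.0872


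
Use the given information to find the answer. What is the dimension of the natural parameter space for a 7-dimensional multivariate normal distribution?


Exponential family dimension calculation:
For 7-dim MVN: mean has 7 params, covariance has 7*8/2 = 28 unique entries.
Total dim = 7 + 28 = 35.

35


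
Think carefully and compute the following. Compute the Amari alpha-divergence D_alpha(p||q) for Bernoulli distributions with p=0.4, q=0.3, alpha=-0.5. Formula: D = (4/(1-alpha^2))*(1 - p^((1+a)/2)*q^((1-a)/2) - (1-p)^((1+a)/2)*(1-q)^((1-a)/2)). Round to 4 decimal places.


Amari alpha-divergence:
D = (4/(1-alpha^2))*(1 - p^((1+a)/2)*q^((1-a)/2) - (1-p)^((1+a)/2)*(1-q)^((1-a)/2)).
alpha = -0.5, p = 0.4, q = 0.3.
e1 = (1+alpha)/2 = 0.25, e2 = (1-alpha)/2 = 0.75.
t1 = p^e1 * q^e2 = 0.4^0.25 * 0.3^0.75 = 0.322371.
t2 = (1-p)^e1 * (1-q)^e2 = 0.6^0.25 * 0.7^0.75 = 0.673537.
4/(1-alpha^2) = 5.333333.
D = 5.333333*(1 - 0.322371 - 0.673537) = 0.0218

0.0218


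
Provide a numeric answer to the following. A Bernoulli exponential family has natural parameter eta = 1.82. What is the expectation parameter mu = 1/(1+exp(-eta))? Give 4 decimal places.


Dual coordinate (expectation parameter) for Bernoulli:
mu = 1/(1+exp(-eta)).
eta = 1.82.
exp(-eta) = exp(-1.82) = 0.162026.
mu = 1/(1+0.162026) = 0.8606

0.8606


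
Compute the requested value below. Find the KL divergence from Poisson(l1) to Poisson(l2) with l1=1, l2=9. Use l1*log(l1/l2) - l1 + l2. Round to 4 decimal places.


KL divergence for Poisson:
KL = l1*log(l1/l2) - l1 + l2.
l1 = 1, l2 = 9.
log(1/9) = -2.197225.
l1*log(l1/l2) = 1 * -2.197225 = -2.197225.
KL = -2.197225 - 1 + 9 = 5.8028

5.8028


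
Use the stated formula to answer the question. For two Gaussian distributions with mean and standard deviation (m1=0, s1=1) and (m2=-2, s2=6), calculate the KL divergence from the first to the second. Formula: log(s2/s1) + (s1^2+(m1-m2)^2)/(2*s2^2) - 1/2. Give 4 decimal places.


KL divergence between normal distributions:
KL = log(s2/s1) + (s1^2 + (m1-m2)^2)/(2*s2^2) - 1/2.
log(6/1) = 1.791759.
(1^2 + (0--2)^2)/(2*6^2) = (1 + 4)/72 = 0.069444.
KL = 1.791759 + 0.069444 - 0.5 = 1.3612

1.3612


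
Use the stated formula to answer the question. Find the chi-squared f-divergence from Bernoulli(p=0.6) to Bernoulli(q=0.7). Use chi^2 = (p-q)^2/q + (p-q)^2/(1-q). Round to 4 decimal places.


Chi-squared divergence between Bernoulli distributions:
chi^2 = (p-q)^2/q + (p-q)^2/(1-q).
p = 0.6, q = 0.7, p-q = -0.1.
(p-q)^2 = 0.01.
term1 = 0.01/0.7 = 0.014286.
term2 = 0.01/0.3 = 0.033333.
chi^2 = 0.014286 + 0.033333 = 0.0476

0.0476


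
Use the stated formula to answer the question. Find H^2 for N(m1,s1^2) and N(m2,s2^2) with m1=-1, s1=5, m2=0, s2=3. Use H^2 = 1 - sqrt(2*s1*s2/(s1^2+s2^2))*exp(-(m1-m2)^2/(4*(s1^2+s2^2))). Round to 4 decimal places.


Squared Hellinger distance for Gaussians:
H^2 = 1 - sqrt(2*s1*s2/(s1^2+s2^2)) * exp(-(m1-m2)^2/(4*(s1^2+s2^2))).
s1^2 = 25, s2^2 = 9, s1^2+s2^2 = 34.
sqrt(2*5*3/(34)) = 0.939336.
(m1-m2)^2 = (-1)^2 = 1.
exp(-1/(4*34)) = exp(-0.007353) = 0.992674.
H^2 = 1 - 0.939336*0.992674 = 0.0675

0.0675


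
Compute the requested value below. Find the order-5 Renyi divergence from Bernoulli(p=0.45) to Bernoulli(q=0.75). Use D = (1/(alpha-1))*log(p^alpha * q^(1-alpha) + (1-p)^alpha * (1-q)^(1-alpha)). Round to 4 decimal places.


Renyi divergence of order alpha between Bernoulli distributions:
D = (1/(alpha-1))*log(p^alpha * q^(1-alpha) + (1-p)^alpha * (1-q)^(1-alpha)).
alpha = 5, p = 0.45, q = 0.75.
p^alpha * q^(1-alpha) = 0.45^5 * 0.75^-4 = 0.05832.
(1-p)^alpha * (1-q)^(1-alpha) = 0.55^5 * 0.25^-4 = 12.88408.
sum = 0.05832 + 12.88408 = 12.9424.
D = (1/4)*log(12.9424) = 0.6401

0.6401


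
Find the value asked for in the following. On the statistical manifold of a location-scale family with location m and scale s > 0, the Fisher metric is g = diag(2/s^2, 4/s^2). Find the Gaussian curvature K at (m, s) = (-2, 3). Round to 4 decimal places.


The metric has the form g = (A dm^2 + B ds^2)/s^2 with A = 2, B = 4.
Substitute u = sqrt(A/B)*m: g = B*(du^2 + ds^2)/s^2, i.e. B times the
Poincare upper half-plane metric, which has constant Gaussian curvature -1.
Scaling a 2D metric by a constant c divides the Gaussian curvature by c,
so K = -1/B = -1/(4) = -0.2500 everywhere (the point (m, s) = (-2, 3) is irrelevant:
the curvature is constant).
The requested Gaussian curvature is K = -0.2500.

-0.2500


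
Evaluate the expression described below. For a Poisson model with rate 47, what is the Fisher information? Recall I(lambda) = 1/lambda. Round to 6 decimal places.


Fisher information for Poisson: I(lambda) = 1/lambda.
lambda = 47.
I(lambda) = 1/47 = 0.021277

0.021277


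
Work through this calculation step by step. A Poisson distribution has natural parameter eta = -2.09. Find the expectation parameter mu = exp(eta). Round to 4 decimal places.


Expectation parameter for Poisson exponential family:
mu = exp(eta).
eta = -2.09.
mu = exp(-2.09) = 0.1237

0.1237


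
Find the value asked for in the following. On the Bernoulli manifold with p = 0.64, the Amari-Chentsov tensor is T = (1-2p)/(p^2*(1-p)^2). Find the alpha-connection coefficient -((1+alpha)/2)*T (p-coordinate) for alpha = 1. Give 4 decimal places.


Skewness (Amari-Chentsov) tensor: T = (1-2p)/(p^2*(1-p)^2).
p = 0.64, 1-2p = -0.28, p^2 = 0.4096, (1-p)^2 = 0.1296.
T = -0.28/(0.4096 * 0.1296) = -5.274643.
In the p-coordinate, Gamma^(alpha) = Gamma^(0) - (alpha/2)*T with Gamma^(0) = (1/2)*g'(p) = -T/2,
so Gamma^(alpha) = -((1+alpha)/2)*T.
alpha = 1, -(1+alpha)/2 = -1.0.
Gamma = -1.0 * -5.274643 = 5.2746

5.2746


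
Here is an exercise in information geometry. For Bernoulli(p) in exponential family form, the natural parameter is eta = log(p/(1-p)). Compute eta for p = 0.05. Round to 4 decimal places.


Natural parameter for Bernoulli: eta = log(p/(1-p)).
p = 0.05, 1-p = 0.95.
p/(1-p) = 0.052632.
eta = log(0.052632) = -2.9444

-2.9444


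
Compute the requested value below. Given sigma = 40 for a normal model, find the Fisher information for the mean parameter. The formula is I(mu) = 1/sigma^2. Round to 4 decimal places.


The Fisher information for the mean of a normal distribution is I(mu) = 1/sigma^2.
sigma = 40, so sigma^2 = 1600.
I(mu) = 1/1600 = 0.0006

0.0006


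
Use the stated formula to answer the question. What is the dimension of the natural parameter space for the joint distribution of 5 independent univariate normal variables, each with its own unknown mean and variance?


Exponential family dimension calculation:
Each univariate normal has two natural parameters (mu/sigma^2 and -1/(2 sigma^2)).
With 5 independent components, dim = 2 * 5 = 10.

10


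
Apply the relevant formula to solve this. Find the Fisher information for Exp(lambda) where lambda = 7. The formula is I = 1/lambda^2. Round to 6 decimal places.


Fisher information for exponential: I(lambda) = 1/lambda^2.
lambda = 7, lambda^2 = 49.
I = 1/49 = 0.020408

0.020408


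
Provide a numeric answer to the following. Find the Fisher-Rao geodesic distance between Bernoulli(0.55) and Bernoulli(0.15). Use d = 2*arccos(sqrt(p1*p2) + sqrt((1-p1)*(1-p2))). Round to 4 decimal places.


Geodesic distance on Bernoulli manifold:
d(p1,p2) = 2*arccos(sqrt(p1*p2) + sqrt((1-p1)*(1-p2))).
sqrt(p1*p2) = sqrt(0.55*0.15) = 0.287228.
sqrt((1-p1)*(1-p2)) = sqrt(0.45*0.85) = 0.618466.
arg = 0.287228 + 0.618466 = 0.905694.
d = 2*arccos(0.905694) = 0.8756

0.8756


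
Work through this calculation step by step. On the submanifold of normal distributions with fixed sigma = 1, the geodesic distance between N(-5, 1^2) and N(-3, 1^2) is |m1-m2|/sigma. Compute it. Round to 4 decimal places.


On the fixed-variance normal subfamily, geodesic distance = |m1-m2|/sigma.
|-5 - -3| = 2.
sigma = 1.
d = 2/1 = 2.0000

2.0000


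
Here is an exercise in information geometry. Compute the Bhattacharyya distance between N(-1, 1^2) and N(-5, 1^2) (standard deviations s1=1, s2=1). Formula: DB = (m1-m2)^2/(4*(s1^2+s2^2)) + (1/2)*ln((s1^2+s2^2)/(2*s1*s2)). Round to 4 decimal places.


Bhattacharyya distance between two Gaussians:
DB = (m1-m2)^2/(4*(s1^2+s2^2)) + (1/2)*ln((s1^2+s2^2)/(2*s1*s2)).
(m1-m2)^2 = (4)^2 = 16.
s1^2+s2^2 = 1 + 1 = 2.
term1 = 16/8 = 2.0.
term2 = 0.5*ln(2/2.0) = 0.0.
DB = 2.0 + 0.0 = 2.0000

2.0000


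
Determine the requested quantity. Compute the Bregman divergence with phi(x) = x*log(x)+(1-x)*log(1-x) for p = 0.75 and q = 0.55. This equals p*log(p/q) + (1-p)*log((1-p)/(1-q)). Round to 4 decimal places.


Bregman divergence with negative entropy generator:
D = p*log(p/q) + (1-p)*log((1-p)/(1-q)).
p = 0.75, q = 0.55.
p*log(p/q) = 0.75*log(0.75/0.55) = 0.232616.
(1-p)*log((1-p)/(1-q)) = 0.25*log(0.25/0.45) = -0.146947.
D = 0.232616 + -0.146947 = 0.0857

0.0857


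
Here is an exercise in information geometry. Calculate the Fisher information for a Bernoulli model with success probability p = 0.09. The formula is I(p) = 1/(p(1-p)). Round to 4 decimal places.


For Bernoulli(p), Fisher information is I(p) = 1/(p*(1-p)).
p = 0.09, 1-p = 0.91.
p*(1-p) = 0.0819.
I(p) = 1/0.0819 = 12.2100

12.2100


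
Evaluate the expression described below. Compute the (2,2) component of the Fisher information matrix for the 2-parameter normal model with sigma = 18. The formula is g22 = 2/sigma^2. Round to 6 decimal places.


For the 2-parameter normal family, the Fisher metric has:
  g11 = 1/sigma^2, g22 = 2/sigma^2.
sigma = 18, sigma^2 = 324.
g22 = 0.006173

0.006173


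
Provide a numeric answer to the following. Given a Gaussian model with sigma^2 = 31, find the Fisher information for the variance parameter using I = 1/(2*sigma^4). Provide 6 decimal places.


Fisher information for variance: I(sigma^2) = 1/(2*sigma^4).
sigma^2 = 31, so sigma^4 = 961.
I = 1/(2*961) = 1/1922 = 0.000520

0.000520


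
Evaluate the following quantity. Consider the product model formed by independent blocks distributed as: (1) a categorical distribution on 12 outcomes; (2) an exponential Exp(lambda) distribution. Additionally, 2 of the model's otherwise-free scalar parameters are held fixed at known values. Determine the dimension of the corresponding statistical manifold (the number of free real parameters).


The dimension of a statistical manifold equals the number of free
(independent) real parameters of the model. For a product of independent
blocks the parameter counts add.
- categorical on 12 outcomes (probabilities sum to 1): 12-1 = 11.
- exponential (lambda): 1.
Total = 11 + 1 = 12.
2 parameter(s) fixed at known values: 12 - 2 = 10.
Dimension = 10

10


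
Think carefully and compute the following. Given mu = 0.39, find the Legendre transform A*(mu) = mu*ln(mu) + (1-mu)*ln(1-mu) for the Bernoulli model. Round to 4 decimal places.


Legendre transform for Bernoulli:
A*(mu) = mu*log(mu) + (1-mu)*log(1-mu).
mu = 0.39, 1-mu = 0.61.
mu*log(mu) = 0.39*log(0.39) = -0.367227.
(1-mu)*log(1-mu) = 0.61*log(0.61) = -0.301521.
A* = -0.367227 + -0.301521 = -0.6687

-0.6687


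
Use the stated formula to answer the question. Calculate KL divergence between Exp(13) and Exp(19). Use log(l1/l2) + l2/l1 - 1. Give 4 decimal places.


KL divergence for exponential family:
KL = log(l1/l2) + l2/l1 - 1.
log(13/19) = -0.37949.
19/13 = 1.461538.
KL = -0.37949 + 1.461538 - 1 = 0.0820

0.0820


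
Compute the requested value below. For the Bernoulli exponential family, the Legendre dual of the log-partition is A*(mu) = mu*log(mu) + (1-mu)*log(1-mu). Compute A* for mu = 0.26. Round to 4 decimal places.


Legendre transform for Bernoulli:
A*(mu) = mu*log(mu) + (1-mu)*log(1-mu).
mu = 0.26, 1-mu = 0.74.
mu*log(mu) = 0.26*log(0.26) = -0.350239.
(1-mu)*log(1-mu) = 0.74*log(0.74) = -0.222818.
A* = -0.350239 + -0.222818 = -0.5731

-0.5731


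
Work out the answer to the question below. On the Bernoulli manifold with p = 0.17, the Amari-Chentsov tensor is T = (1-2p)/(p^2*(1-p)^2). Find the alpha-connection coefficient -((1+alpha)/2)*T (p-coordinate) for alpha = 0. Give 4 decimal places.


Skewness (Amari-Chentsov) tensor: T = (1-2p)/(p^2*(1-p)^2).
p = 0.17, 1-2p = 0.66, p^2 = 0.0289, (1-p)^2 = 0.6889.
T = 0.66/(0.0289 * 0.6889) = 33.150487.
In the p-coordinate, Gamma^(alpha) = Gamma^(0) - (alpha/2)*T with Gamma^(0) = (1/2)*g'(p) = -T/2,
so Gamma^(alpha) = -((1+alpha)/2)*T.
alpha = 0, -(1+alpha)/2 = -0.5.
Gamma = -0.5 * 33.150487 = -16.5752

-16.5752


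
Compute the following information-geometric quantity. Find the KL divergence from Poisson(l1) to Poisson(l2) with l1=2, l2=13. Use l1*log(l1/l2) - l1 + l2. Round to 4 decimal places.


KL divergence for Poisson:
KL = l1*log(l1/l2) - l1 + l2.
l1 = 2, l2 = 13.
log(2/13) = -1.871802.
l1*log(l1/l2) = 2 * -1.871802 = -3.743604.
KL = -3.743604 - 2 + 13 = 7.2564

7.2564


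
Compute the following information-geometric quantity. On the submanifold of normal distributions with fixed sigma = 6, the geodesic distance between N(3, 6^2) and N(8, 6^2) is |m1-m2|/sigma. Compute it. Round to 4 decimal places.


On the fixed-variance normal subfamily, geodesic distance = |m1-m2|/sigma.
|3 - 8| = 5.
sigma = 6.
d = 5/6 = 0.8333

0.8333


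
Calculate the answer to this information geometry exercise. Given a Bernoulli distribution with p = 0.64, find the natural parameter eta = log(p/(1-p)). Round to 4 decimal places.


Natural parameter for Bernoulli: eta = log(p/(1-p)).
p = 0.64, 1-p = 0.36.
p/(1-p) = 1.777778.
eta = log(1.777778) = 0.5754

0.5754


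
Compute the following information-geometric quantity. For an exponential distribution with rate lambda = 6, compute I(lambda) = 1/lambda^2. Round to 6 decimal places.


Fisher information for exponential: I(lambda) = 1/lambda^2.
lambda = 6, lambda^2 = 36.
I = 1/36 = 0.027778

0.027778


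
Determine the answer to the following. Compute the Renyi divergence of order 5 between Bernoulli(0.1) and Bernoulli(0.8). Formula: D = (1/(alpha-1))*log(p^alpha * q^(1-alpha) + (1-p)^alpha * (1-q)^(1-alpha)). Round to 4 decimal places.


Renyi divergence of order alpha between Bernoulli distributions:
D = (1/(alpha-1))*log(p^alpha * q^(1-alpha) + (1-p)^alpha * (1-q)^(1-alpha)).
alpha = 5, p = 0.1, q = 0.8.
p^alpha * q^(1-alpha) = 0.1^5 * 0.8^-4 = 2.4e-05.
(1-p)^alpha * (1-q)^(1-alpha) = 0.9^5 * 0.2^-4 = 369.05625.
sum = 2.4e-05 + 369.05625 = 369.056274.
D = (1/4)*log(369.056274) = 1.4777

1.4777


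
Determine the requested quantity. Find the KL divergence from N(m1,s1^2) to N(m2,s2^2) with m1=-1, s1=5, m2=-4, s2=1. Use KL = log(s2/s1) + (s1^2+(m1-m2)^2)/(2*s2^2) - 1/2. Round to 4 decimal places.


KL divergence between normal distributions:
KL = log(s2/s1) + (s1^2 + (m1-m2)^2)/(2*s2^2) - 1/2.
log(1/5) = -1.609438.
(5^2 + (-1--4)^2)/(2*1^2) = (25 + 9)/2 = 17.0.
KL = -1.609438 + 17.0 - 0.5 = 14.8906

14.8906


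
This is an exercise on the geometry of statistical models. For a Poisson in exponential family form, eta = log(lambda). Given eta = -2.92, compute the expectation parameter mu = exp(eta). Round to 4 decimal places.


Expectation parameter for Poisson exponential family:
mu = exp(eta).
eta = -2.92.
mu = exp(-2.92) = 0.0539

0.0539


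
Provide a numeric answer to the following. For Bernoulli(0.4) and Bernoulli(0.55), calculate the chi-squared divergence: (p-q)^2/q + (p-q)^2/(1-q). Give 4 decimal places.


Chi-squared divergence between Bernoulli distributions:
chi^2 = (p-q)^2/q + (p-q)^2/(1-q).
p = 0.4, q = 0.55, p-q = -0.15.
(p-q)^2 = 0.0225.
term1 = 0.0225/0.55 = 0.040909.
term2 = 0.0225/0.45 = 0.05.
chi^2 = 0.040909 + 0.05 = 0.0909

0.0909


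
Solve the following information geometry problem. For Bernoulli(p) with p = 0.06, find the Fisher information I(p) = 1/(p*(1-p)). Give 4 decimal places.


For Bernoulli(p), Fisher information is I(p) = 1/(p*(1-p)).
p = 0.06, 1-p = 0.94.
p*(1-p) = 0.0564.
I(p) = 1/0.0564 = 17.7305

17.7305


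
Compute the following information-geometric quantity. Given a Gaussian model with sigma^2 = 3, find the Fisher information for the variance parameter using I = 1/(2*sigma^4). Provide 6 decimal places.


Fisher information for variance: I(sigma^2) = 1/(2*sigma^4).
sigma^2 = 3, so sigma^4 = 9.
I = 1/(2*9) = 1/18 = 0.055556

0.055556


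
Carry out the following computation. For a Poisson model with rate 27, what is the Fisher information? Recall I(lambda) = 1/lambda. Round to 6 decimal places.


Fisher information for Poisson: I(lambda) = 1/lambda.
lambda = 27.
I(lambda) = 1/27 = 0.037037

0.037037


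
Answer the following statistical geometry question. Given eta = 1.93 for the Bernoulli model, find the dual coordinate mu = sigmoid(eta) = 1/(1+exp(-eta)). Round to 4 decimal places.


Dual coordinate (expectation parameter) for Bernoulli:
mu = 1/(1+exp(-eta)).
eta = 1.93.
exp(-eta) = exp(-1.93) = 0.145148.
mu = 1/(1+0.145148) = 0.8732

0.8732


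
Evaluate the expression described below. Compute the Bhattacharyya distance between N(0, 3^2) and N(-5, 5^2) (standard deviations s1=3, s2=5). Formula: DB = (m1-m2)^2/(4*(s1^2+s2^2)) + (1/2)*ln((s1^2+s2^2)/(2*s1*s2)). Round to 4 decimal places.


Bhattacharyya distance between two Gaussians:
DB = (m1-m2)^2/(4*(s1^2+s2^2)) + (1/2)*ln((s1^2+s2^2)/(2*s1*s2)).
(m1-m2)^2 = (5)^2 = 25.
s1^2+s2^2 = 9 + 25 = 34.
term1 = 25/136 = 0.183824.
term2 = 0.5*ln(34/30.0) = 0.062582.
DB = 0.183824 + 0.062582 = 0.2464

0.2464


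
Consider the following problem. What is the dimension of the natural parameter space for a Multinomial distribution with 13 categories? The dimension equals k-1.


Exponential family dimension calculation:
For Multinomial with k=13 categories, dim = k-1 = 12.

12


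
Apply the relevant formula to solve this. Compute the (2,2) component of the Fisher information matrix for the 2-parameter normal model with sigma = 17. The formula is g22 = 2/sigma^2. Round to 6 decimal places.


For the 2-parameter normal family, the Fisher metric has:
  g11 = 1/sigma^2, g22 = 2/sigma^2.
sigma = 17, sigma^2 = 289.
g22 = 0.006920

0.006920


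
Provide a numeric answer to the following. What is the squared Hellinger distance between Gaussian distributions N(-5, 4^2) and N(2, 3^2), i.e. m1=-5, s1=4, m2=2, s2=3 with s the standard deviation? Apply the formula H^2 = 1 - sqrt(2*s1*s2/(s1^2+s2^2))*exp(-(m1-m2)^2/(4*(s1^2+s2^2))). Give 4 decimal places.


Squared Hellinger distance for Gaussians:
H^2 = 1 - sqrt(2*s1*s2/(s1^2+s2^2)) * exp(-(m1-m2)^2/(4*(s1^2+s2^2))).
s1^2 = 16, s2^2 = 9, s1^2+s2^2 = 25.
sqrt(2*4*3/(25)) = 0.979796.
(m1-m2)^2 = (-7)^2 = 49.
exp(-49/(4*25)) = exp(-0.49) = 0.612626.
H^2 = 1 - 0.979796*0.612626 = 0.3998

0.3998


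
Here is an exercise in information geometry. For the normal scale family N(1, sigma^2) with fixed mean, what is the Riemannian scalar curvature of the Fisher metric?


This family has a single free parameter, so its statistical manifold
is 1-dimensional. The Riemann curvature tensor of any 1-dimensional
Riemannian manifold vanishes identically, so R = 0.

0


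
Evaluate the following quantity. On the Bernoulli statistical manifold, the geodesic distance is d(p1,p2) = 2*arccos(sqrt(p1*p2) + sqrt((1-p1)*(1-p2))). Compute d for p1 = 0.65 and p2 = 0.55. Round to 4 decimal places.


Geodesic distance on Bernoulli manifold:
d(p1,p2) = 2*arccos(sqrt(p1*p2) + sqrt((1-p1)*(1-p2))).
sqrt(p1*p2) = sqrt(0.65*0.55) = 0.597913.
sqrt((1-p1)*(1-p2)) = sqrt(0.35*0.45) = 0.396863.
arg = 0.597913 + 0.396863 = 0.994776.
d = 2*arccos(0.994776) = 0.2045

0.2045


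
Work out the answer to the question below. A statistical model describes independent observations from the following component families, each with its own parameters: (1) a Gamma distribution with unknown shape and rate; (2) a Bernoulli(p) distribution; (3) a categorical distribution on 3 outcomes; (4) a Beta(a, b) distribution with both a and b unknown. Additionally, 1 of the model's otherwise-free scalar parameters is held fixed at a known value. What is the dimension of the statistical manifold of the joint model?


The dimension of a statistical manifold equals the number of free
(independent) real parameters of the model. For a product of independent
blocks the parameter counts add.
- Gamma (shape, rate): 2.
- Bernoulli (p): 1.
- categorical on 3 outcomes (probabilities sum to 1): 3-1 = 2.
- Beta (a, b): 2.
Total = 2 + 1 + 2 + 2 = 7.
1 parameter(s) fixed at known values: 7 - 1 = 6.
Dimension = 6

6


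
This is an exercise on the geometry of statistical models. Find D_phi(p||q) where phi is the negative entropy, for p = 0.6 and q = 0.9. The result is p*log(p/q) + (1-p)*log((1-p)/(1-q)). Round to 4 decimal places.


Bregman divergence with negative entropy generator:
D = p*log(p/q) + (1-p)*log((1-p)/(1-q)).
p = 0.6, q = 0.9.
p*log(p/q) = 0.6*log(0.6/0.9) = -0.243279.
(1-p)*log((1-p)/(1-q)) = 0.4*log(0.4/0.1) = 0.554518.
D = -0.243279 + 0.554518 = 0.3112

0.3112


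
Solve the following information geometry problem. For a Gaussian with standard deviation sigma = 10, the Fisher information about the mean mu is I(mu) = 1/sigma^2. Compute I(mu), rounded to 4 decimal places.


The Fisher information for the mean of a normal distribution is I(mu) = 1/sigma^2.
sigma = 10, so sigma^2 = 100.
I(mu) = 1/100 = 0.0100

0.0100


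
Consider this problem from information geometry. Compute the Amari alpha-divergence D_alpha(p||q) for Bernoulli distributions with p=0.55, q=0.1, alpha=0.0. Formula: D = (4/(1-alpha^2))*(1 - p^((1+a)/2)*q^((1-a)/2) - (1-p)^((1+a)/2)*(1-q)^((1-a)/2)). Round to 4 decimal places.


Amari alpha-divergence:
D = (4/(1-alpha^2))*(1 - p^((1+a)/2)*q^((1-a)/2) - (1-p)^((1+a)/2)*(1-q)^((1-a)/2)).
alpha = 0.0, p = 0.55, q = 0.1.
e1 = (1+alpha)/2 = 0.5, e2 = (1-alpha)/2 = 0.5.
t1 = p^e1 * q^e2 = 0.55^0.5 * 0.1^0.5 = 0.234521.
t2 = (1-p)^e1 * (1-q)^e2 = 0.45^0.5 * 0.9^0.5 = 0.636396.
4/(1-alpha^2) = 4.0.
D = 4.0*(1 - 0.234521 - 0.636396) = 0.5163

0.5163


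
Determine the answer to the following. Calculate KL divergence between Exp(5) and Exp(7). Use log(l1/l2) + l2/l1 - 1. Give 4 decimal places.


KL divergence for exponential family:
KL = log(l1/l2) + l2/l1 - 1.
log(5/7) = -0.336472.
7/5 = 1.4.
KL = -0.336472 + 1.4 - 1 = 0.0635

0.0635


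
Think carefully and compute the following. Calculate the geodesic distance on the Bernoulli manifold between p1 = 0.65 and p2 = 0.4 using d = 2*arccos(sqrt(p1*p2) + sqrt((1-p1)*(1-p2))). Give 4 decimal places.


Geodesic distance on Bernoulli manifold:
d(p1,p2) = 2*arccos(sqrt(p1*p2) + sqrt((1-p1)*(1-p2))).
sqrt(p1*p2) = sqrt(0.65*0.4) = 0.509902.
sqrt((1-p1)*(1-p2)) = sqrt(0.35*0.6) = 0.458258.
arg = 0.509902 + 0.458258 = 0.96816.
d = 2*arccos(0.96816) = 0.5061

0.5061


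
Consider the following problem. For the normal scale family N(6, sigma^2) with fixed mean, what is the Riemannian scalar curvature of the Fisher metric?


This family has a single free parameter, so its statistical manifold
is 1-dimensional. The Riemann curvature tensor of any 1-dimensional
Riemannian manifold vanishes identically, so R = 0.

0


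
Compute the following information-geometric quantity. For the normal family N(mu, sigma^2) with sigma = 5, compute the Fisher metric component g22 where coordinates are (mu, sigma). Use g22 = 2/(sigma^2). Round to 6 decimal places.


For the 2-parameter normal family, the Fisher metric has:
  g11 = 1/sigma^2, g22 = 2/sigma^2.
sigma = 5, sigma^2 = 25.
g22 = 0.080000

0.080000


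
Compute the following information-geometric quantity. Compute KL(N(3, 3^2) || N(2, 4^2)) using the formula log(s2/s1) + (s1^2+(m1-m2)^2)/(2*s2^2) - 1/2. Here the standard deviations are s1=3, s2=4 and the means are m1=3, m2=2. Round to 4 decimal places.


KL divergence between normal distributions:
KL = log(s2/s1) + (s1^2 + (m1-m2)^2)/(2*s2^2) - 1/2.
log(4/3) = 0.287682.
(3^2 + (3-2)^2)/(2*4^2) = (9 + 1)/32 = 0.3125.
KL = 0.287682 + 0.3125 - 0.5 = 0.1002

0.1002


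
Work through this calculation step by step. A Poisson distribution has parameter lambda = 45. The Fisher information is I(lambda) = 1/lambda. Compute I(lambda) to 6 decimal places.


Fisher information for Poisson: I(lambda) = 1/lambda.
lambda = 45.
I(lambda) = 1/45 = 0.022222

0.022222


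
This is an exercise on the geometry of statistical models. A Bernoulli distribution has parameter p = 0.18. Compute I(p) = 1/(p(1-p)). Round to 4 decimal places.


For Bernoulli(p), Fisher information is I(p) = 1/(p*(1-p)).
p = 0.18, 1-p = 0.82.
p*(1-p) = 0.1476.
I(p) = 1/0.1476 = 6.7751

6.7751


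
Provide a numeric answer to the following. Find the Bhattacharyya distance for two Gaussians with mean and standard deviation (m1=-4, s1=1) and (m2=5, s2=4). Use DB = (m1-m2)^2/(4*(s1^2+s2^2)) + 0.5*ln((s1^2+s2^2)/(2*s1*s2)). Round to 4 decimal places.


Bhattacharyya distance between two Gaussians:
DB = (m1-m2)^2/(4*(s1^2+s2^2)) + (1/2)*ln((s1^2+s2^2)/(2*s1*s2)).
(m1-m2)^2 = (-9)^2 = 81.
s1^2+s2^2 = 1 + 16 = 17.
term1 = 81/68 = 1.191176.
term2 = 0.5*ln(17/8.0) = 0.376886.
DB = 1.191176 + 0.376886 = 1.5681

1.5681


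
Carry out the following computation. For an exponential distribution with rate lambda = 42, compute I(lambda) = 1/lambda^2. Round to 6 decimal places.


Fisher information for exponential: I(lambda) = 1/lambda^2.
lambda = 42, lambda^2 = 1764.
I = 1/1764 = 0.000567

0.000567


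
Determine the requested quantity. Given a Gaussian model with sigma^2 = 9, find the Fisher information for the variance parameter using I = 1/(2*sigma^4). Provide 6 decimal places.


Fisher information for variance: I(sigma^2) = 1/(2*sigma^4).
sigma^2 = 9, so sigma^4 = 81.
I = 1/(2*81) = 1/162 = 0.006173

0.006173


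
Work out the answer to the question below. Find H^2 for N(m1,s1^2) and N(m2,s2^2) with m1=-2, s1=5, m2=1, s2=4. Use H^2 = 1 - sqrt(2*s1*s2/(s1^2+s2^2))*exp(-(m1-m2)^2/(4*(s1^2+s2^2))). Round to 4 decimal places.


Squared Hellinger distance for Gaussians:
H^2 = 1 - sqrt(2*s1*s2/(s1^2+s2^2)) * exp(-(m1-m2)^2/(4*(s1^2+s2^2))).
s1^2 = 25, s2^2 = 16, s1^2+s2^2 = 41.
sqrt(2*5*4/(41)) = 0.98773.
(m1-m2)^2 = (-3)^2 = 9.
exp(-9/(4*41)) = exp(-0.054878) = 0.946601.
H^2 = 1 - 0.98773*0.946601 = 0.0650

0.0650


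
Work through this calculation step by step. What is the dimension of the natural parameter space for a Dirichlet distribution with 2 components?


Exponential family dimension calculation:
Dirichlet with 2 components has 2 natural parameters.

2


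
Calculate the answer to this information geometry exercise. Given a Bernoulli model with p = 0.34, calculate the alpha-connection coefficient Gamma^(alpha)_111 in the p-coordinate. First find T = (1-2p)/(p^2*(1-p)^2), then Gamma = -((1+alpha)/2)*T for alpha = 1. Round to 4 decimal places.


Skewness (Amari-Chentsov) tensor: T = (1-2p)/(p^2*(1-p)^2).
p = 0.34, 1-2p = 0.32, p^2 = 0.1156, (1-p)^2 = 0.4356.
T = 0.32/(0.1156 * 0.4356) = 6.354835.
In the p-coordinate, Gamma^(alpha) = Gamma^(0) - (alpha/2)*T with Gamma^(0) = (1/2)*g'(p) = -T/2,
so Gamma^(alpha) = -((1+alpha)/2)*T.
alpha = 1, -(1+alpha)/2 = -1.0.
Gamma = -1.0 * 6.354835 = -6.3548

-6.3548


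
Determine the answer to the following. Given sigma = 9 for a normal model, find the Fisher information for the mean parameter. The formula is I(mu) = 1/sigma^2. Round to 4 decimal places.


The Fisher information for the mean of a normal distribution is I(mu) = 1/sigma^2.
sigma = 9, so sigma^2 = 81.
I(mu) = 1/81 = 0.0123

0.0123


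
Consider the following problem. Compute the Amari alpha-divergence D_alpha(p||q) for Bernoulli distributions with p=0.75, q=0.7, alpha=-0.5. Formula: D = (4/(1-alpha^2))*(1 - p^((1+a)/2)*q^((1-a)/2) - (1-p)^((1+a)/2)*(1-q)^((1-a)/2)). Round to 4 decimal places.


Amari alpha-divergence:
D = (4/(1-alpha^2))*(1 - p^((1+a)/2)*q^((1-a)/2) - (1-p)^((1+a)/2)*(1-q)^((1-a)/2)).
alpha = -0.5, p = 0.75, q = 0.7.
e1 = (1+alpha)/2 = 0.25, e2 = (1-alpha)/2 = 0.75.
t1 = p^e1 * q^e2 = 0.75^0.25 * 0.7^0.75 = 0.712178.
t2 = (1-p)^e1 * (1-q)^e2 = 0.25^0.25 * 0.3^0.75 = 0.286633.
4/(1-alpha^2) = 5.333333.
D = 5.333333*(1 - 0.712178 - 0.286633) = 0.0063

0.0063


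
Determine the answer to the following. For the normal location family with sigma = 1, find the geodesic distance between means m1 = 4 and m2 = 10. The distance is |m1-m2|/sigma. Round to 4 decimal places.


On the fixed-variance normal subfamily, geodesic distance = |m1-m2|/sigma.
|4 - 10| = 6.
sigma = 1.
d = 6/1 = 6.0000

6.0000


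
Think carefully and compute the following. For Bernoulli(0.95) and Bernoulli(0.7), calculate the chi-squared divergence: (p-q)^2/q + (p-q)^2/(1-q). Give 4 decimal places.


Chi-squared divergence between Bernoulli distributions:
chi^2 = (p-q)^2/q + (p-q)^2/(1-q).
p = 0.95, q = 0.7, p-q = 0.25.
(p-q)^2 = 0.0625.
term1 = 0.0625/0.7 = 0.089286.
term2 = 0.0625/0.3 = 0.208333.
chi^2 = 0.089286 + 0.208333 = 0.2976

0.2976


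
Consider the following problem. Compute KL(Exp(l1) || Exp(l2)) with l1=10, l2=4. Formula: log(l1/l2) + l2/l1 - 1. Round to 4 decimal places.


KL divergence for exponential family:
KL = log(l1/l2) + l2/l1 - 1.
log(10/4) = 0.916291.
4/10 = 0.4.
KL = 0.916291 + 0.4 - 1 = 0.3163

0.3163


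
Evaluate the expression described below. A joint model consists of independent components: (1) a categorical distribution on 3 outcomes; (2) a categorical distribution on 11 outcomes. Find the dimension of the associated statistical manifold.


The dimension of a statistical manifold equals the number of free
(independent) real parameters of the model. For a product of independent
blocks the parameter counts add.
- categorical on 3 outcomes (probabilities sum to 1): 3-1 = 2.
- categorical on 11 outcomes (probabilities sum to 1): 11-1 = 10.
Total = 2 + 10 = 12.
Dimension = 12

12


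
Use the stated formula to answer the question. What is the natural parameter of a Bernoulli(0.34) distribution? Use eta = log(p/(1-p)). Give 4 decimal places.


Natural parameter for Bernoulli: eta = log(p/(1-p)).
p = 0.34, 1-p = 0.66.
p/(1-p) = 0.515152.
eta = log(0.515152) = -0.6633

-0.6633


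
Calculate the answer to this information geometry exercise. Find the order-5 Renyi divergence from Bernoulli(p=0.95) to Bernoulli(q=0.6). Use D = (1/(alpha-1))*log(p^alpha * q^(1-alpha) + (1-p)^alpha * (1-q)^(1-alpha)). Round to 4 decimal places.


Renyi divergence of order alpha between Bernoulli distributions:
D = (1/(alpha-1))*log(p^alpha * q^(1-alpha) + (1-p)^alpha * (1-q)^(1-alpha)).
alpha = 5, p = 0.95, q = 0.6.
p^alpha * q^(1-alpha) = 0.95^5 * 0.6^-4 = 5.970532.
(1-p)^alpha * (1-q)^(1-alpha) = 0.05^5 * 0.4^-4 = 1.2e-05.
sum = 5.970532 + 1.2e-05 = 5.970544.
D = (1/4)*log(5.970544) = 0.4467

0.4467
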